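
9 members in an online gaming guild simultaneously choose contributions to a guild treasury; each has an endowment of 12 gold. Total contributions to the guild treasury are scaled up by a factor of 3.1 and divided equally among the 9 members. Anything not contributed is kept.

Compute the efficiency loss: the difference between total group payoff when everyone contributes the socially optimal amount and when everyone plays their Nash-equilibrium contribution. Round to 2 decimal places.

226.80 gold

Each contributed unit returns 3.1/9 = 0.3444 to its contributor — below 1 — so contributing 0 is dominant for every player. At the Nash equilibrium everyone keeps their 12, and the group total is 9 × 12 = 108.
Each contributed unit returns 3.100 to the group as a whole (0.3444 to each of 9 players), which exceeds 1, so the social optimum is full contribution: group total = 3.100 × 108 = 334.80.
Efficiency loss = 334.80 − 108 = 226.80.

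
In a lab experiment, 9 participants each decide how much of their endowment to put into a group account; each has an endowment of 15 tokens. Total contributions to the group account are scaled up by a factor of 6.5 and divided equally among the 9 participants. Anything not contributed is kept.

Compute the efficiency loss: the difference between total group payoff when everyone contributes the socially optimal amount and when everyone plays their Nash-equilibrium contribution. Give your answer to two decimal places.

Each contributed unit returns 6.5/9 = 0.7222 to its contributor — below 1 — so contributing 0 is dominant for every player. At the Nash equilibrium everyone keeps their 15, and the group total is 9 × 15 = 135.
Each contributed unit returns 6.500 to the group as a whole (0.7222 to each of 9 players), which exceeds 1, so the social optimum is full contribution: group total = 6.500 × 135 = 877.50.
Efficiency loss = 877.50 − 135 = 742.50.

742.50 tokens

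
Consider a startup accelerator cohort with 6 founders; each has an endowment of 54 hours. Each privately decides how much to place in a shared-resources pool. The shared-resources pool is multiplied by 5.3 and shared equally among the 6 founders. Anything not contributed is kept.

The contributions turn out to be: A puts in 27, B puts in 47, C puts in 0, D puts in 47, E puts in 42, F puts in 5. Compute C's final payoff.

202.40 hours

Total contributed: 27 + 47 + 0 + 47 + 42 + 5 = 168.
Each receives 5.3 × 168 / 6 = 148.40 from the shared-resources pool.
C keeps 54 − 0 = 54, so C's payoff is 54 + 148.40 = 202.40.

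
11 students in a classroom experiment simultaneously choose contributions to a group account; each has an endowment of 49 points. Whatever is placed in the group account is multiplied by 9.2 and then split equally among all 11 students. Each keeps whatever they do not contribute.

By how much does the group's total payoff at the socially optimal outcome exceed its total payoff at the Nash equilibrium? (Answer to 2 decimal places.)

Each contributed unit returns 9.2/11 = 0.8364 to its contributor — below 1 — so contributing 0 is dominant for every player. At the Nash equilibrium everyone keeps their 49, and the group total is 11 × 49 = 539.
Each contributed unit returns 9.200 to the group as a whole (0.8364 to each of 11 players), which exceeds 1, so the social optimum is full contribution: group total = 9.200 × 539 = 4958.80.
Efficiency loss = 4958.80 − 539 = 4419.80.

4419.80 points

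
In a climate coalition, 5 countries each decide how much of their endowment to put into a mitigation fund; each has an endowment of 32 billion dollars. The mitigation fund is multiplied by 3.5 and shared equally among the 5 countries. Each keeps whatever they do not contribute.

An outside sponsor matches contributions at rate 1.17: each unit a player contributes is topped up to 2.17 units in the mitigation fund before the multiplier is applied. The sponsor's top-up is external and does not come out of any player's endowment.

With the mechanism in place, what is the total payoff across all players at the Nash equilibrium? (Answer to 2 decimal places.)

With the mechanism, a contributed unit returns 3.5 × 2.17 / 5 = 1.5190 per unit of net cost to the contributor — now above 1 — so contributing fully is weakly dominant for every player.
So the Nash equilibrium is full contribution by all 5; the group earns 3.5 × 2.17 × 160 = 1215.20.

1215.20 billion dollars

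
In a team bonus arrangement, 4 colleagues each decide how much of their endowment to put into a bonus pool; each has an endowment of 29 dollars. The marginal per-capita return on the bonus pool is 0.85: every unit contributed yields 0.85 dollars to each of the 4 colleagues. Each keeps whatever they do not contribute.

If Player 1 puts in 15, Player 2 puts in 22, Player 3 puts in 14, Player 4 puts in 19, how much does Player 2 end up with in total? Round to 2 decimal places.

Total contributed: 15 + 22 + 14 + 19 = 70.
Each receives 0.85 × 70 = 59.50 from the bonus pool.
Player 2 keeps 29 − 22 = 7, so Player 2's payoff is 7 + 59.50 = 66.50.

66.50 dollars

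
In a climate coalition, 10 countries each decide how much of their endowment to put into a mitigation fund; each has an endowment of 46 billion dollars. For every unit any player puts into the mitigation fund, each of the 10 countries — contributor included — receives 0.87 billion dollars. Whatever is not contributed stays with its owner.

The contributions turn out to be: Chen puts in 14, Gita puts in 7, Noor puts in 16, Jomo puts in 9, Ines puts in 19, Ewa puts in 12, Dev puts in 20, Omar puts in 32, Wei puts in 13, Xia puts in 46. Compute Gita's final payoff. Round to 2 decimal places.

202.56 billion dollars

Total contributed: 14 + 7 + 16 + 9 + 19 + 12 + 20 + 32 + 13 + 46 = 188.
Each receives 0.87 × 188 = 163.56 from the mitigation fund.
Gita keeps 46 − 7 = 39, so Gita's payoff is 39 + 163.56 = 202.56.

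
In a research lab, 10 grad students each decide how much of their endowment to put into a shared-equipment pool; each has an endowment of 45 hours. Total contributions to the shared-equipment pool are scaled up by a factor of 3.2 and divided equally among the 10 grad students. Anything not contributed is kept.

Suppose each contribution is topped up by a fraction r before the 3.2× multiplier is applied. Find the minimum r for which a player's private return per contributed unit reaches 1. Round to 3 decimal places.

2.125

With matching at rate r, one contributed unit becomes (1 + r) in the shared-equipment pool and returns 3.2 × (1 + r) / 10 to the contributor.
Setting this equal to 1: 1 + r = 10/3.2 = 3.1250.
So the minimum matching rate is r = 3.1250 − 1 = 2.125.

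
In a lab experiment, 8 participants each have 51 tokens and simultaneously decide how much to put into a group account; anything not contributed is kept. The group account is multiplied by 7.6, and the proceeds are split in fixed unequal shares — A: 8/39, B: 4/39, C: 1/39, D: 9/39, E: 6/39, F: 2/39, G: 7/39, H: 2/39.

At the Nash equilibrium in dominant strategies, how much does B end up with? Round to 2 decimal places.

A player with share s gets back 7.6·s per unit contributed, so full contribution is dominant for anyone with s > 1/7.6 = 0.1316 and zero contribution is dominant for anyone below.
The shares above 0.1316 belong to A, D, E and G, contributing 51 each; the remaining 4 contribute 0. Total contributed: 204.
B keeps 51 and receives 7.6 × 204 × 4/39 = 159.02 from the group account, for a payoff of 210.02.

210.02 tokens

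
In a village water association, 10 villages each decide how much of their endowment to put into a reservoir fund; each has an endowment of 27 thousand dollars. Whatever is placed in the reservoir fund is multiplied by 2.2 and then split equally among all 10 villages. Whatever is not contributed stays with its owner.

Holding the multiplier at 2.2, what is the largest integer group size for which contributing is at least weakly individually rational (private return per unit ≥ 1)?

Private return per unit is 2.2/(group size), which is ≥ 1 whenever the group size is ≤ 2.2.
The largest such integer is 2.

2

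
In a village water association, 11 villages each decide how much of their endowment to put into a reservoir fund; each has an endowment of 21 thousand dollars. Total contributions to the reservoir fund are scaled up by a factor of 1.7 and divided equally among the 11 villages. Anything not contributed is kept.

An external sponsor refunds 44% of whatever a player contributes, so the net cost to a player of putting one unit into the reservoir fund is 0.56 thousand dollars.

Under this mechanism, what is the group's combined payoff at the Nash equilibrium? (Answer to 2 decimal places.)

Even with the mechanism, each unit contributed returns only (1.7/11) / 0.56 = 0.2760 per unit of net cost, so contributing nothing is still dominant.
Everyone keeps their endowment and the group total is 11 × 21 = 231.

231.00 thousand dollars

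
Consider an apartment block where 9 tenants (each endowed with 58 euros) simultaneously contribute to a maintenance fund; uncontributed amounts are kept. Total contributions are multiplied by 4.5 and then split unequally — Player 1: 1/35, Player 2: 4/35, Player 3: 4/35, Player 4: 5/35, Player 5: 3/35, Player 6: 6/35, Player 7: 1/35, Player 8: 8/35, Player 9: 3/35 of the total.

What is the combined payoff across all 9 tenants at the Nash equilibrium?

Each unit j contributes comes back to j as 4.5 × (j's share), so j prefers to contribute only if that share exceeds 1/4.5 = 0.2222; otherwise keeping the unit dominates.
Player 8 alone (share 8/35) is above the threshold, contributing 58; the remaining 8 contribute 0. Total contributed: 58.
The maintenance fund pays out 4.5 × 58 = 261.00 in total (split across the unequal shares, but the aggregate is all that matters for the group sum).
The 8 free-riders keep 58 each, adding 464. Group total = 464 + 261.00 = 725.00.

725.00 euros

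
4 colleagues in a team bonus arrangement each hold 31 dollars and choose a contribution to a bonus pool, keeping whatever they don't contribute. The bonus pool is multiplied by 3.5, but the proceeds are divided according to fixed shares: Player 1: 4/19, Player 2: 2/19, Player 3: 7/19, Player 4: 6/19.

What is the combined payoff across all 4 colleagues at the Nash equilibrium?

279.00 dollars

Player j's private return per contributed unit is 3.5 × (j's share). Contributing is weakly dominant for j when that share is at least 1/3.5 = 0.2857, and contributing 0 is dominant otherwise.
The shares above 0.2857 belong to Player 3 and Player 4, contributing 31 each; the remaining 2 contribute 0. Total contributed: 62.
The bonus pool pays out 3.5 × 62 = 217.00 in total (split across the unequal shares, but the aggregate is all that matters for the group sum).
The 2 free-riders keep 31 each, adding 62. Group total = 62 + 217.00 = 279.00.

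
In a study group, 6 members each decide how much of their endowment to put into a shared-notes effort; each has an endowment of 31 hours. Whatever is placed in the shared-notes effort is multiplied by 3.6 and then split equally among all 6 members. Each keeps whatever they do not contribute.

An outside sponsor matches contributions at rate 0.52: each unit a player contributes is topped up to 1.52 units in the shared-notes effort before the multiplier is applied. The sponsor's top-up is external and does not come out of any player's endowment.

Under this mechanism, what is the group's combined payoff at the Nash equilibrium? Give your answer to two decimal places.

Even with the mechanism, each unit contributed returns only 3.6 × 1.52 / 6 = 0.9120 per unit of net cost, so contributing nothing is still dominant.
At the Nash equilibrium no one contributes; group total payoff = 6 × 31 = 186.

186.00 hours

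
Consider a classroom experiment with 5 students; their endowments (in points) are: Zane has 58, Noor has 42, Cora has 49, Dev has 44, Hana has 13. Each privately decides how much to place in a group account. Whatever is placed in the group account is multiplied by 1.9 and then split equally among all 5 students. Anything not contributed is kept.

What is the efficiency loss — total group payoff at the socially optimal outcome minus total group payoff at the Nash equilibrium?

The private return per contributed unit is 1.9/5 = 0.3800 < 1 for every player regardless of endowment, so the Nash equilibrium is zero contribution and the group total is Σ E_j = 58 + 42 + 49 + 44 + 13 = 206.
Each contributed unit returns 1.900 to the group, so the social optimum is full contribution by everyone: group total = 1.900 × 206 = 391.40.
Efficiency loss = (1.900 − 1) × 206 = 185.40.

185.40 points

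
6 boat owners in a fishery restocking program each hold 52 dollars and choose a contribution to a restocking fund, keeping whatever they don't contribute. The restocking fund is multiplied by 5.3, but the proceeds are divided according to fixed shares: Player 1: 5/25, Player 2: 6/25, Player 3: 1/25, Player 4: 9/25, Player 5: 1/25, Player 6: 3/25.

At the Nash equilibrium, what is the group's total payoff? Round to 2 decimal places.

Each unit j contributes comes back to j as 5.3 × (j's share), so j prefers to contribute only if that share exceeds 1/5.3 = 0.1887; otherwise keeping the unit dominates.
The shares above 0.1887 belong to Player 1, Player 2 and Player 4, contributing 52 each; the remaining 3 contribute 0. Total contributed: 156.
The restocking fund pays out 5.3 × 156 = 826.80 in total (split across the unequal shares, but the aggregate is all that matters for the group sum).
The 3 free-riders keep 52 each, adding 156. Group total = 156 + 826.80 = 982.80.

982.80 dollars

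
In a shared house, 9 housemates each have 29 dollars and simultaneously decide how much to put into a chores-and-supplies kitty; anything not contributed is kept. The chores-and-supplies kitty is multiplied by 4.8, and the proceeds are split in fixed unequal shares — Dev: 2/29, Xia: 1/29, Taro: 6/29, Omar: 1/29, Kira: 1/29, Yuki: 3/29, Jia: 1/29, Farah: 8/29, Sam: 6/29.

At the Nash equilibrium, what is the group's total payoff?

A player with share s gets back 4.8·s per unit contributed, so full contribution is dominant for anyone with s > 1/4.8 = 0.2083 and zero contribution is dominant for anyone below.
The only share above 0.2083 is Farah's 8/29, contributing 29; the remaining 8 contribute 0. Total contributed: 29.
The chores-and-supplies kitty pays out 4.8 × 29 = 139.20 in total (split across the unequal shares, but the aggregate is all that matters for the group sum).
The 8 free-riders keep 29 each, adding 232. Group total = 232 + 139.20 = 371.20.

371.20 dollars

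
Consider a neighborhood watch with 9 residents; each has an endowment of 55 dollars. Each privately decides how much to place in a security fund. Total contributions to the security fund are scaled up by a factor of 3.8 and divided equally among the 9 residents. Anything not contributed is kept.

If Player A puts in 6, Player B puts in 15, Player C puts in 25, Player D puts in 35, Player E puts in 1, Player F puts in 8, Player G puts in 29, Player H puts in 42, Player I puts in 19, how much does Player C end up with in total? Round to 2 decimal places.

106.00 dollars

Total contributed: 6 + 15 + 25 + 35 + 1 + 8 + 29 + 42 + 19 = 180.
Each receives 3.8 × 180 / 9 = 76.00 from the security fund.
Player C keeps 55 − 25 = 30, so Player C's payoff is 30 + 76.00 = 106.00.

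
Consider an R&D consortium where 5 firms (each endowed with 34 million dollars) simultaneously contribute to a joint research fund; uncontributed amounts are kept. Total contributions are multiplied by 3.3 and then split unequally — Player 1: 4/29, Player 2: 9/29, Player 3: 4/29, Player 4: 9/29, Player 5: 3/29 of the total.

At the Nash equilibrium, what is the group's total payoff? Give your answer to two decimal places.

Player j's private return per contributed unit is 3.3 × (j's share). Contributing is weakly dominant for j when that share is at least 1/3.3 = 0.3030, and contributing 0 is dominant otherwise.
The shares above 0.3030 belong to Player 2 and Player 4, contributing 34 each; the remaining 3 contribute 0. Total contributed: 68.
The joint research fund pays out 3.3 × 68 = 224.40 in total (split across the unequal shares, but the aggregate is all that matters for the group sum).
The 3 free-riders keep 34 each, adding 102. Group total = 102 + 224.40 = 326.40.

326.40 million dollars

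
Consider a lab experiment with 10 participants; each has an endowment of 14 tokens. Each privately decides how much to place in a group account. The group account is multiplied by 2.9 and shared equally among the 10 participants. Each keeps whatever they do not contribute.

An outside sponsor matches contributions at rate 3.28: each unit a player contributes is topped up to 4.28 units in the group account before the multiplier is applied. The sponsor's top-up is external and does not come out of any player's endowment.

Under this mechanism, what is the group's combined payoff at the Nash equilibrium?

1737.68 tokens

Under the mechanism each unit contributed yields 2.9 × 4.28 / 10 = 1.2412 back to its contributor per unit of net cost, which exceeds 1, making full contribution the dominant choice for everyone.
So the Nash equilibrium is full contribution by all 10; the group earns 2.9 × 4.28 × 140 = 1737.68.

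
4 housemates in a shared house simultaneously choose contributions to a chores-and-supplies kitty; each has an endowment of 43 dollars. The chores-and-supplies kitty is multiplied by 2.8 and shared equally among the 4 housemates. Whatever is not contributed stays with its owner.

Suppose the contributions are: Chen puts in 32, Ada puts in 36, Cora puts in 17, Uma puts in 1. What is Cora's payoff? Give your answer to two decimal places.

86.20 dollars

Total contributed: 32 + 36 + 17 + 1 = 86.
Each receives 2.8 × 86 / 4 = 60.20 from the chores-and-supplies kitty.
Cora keeps 43 − 17 = 26, so Cora's payoff is 26 + 60.20 = 86.20.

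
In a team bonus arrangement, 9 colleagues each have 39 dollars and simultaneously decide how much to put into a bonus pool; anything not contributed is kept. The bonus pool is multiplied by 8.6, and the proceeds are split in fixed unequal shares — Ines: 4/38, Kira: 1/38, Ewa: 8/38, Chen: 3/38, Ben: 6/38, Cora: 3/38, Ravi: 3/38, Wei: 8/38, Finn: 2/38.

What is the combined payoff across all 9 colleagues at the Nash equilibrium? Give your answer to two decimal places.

Player j's private return per contributed unit is 8.6 × (j's share). Contributing is weakly dominant for j when that share is at least 1/8.6 = 0.1163, and contributing 0 is dominant otherwise.
Ewa, Ben and Wei are above the threshold, contributing 39 each; the remaining 6 contribute 0. Total contributed: 117.
The bonus pool pays out 8.6 × 117 = 1006.20 in total (split across the unequal shares, but the aggregate is all that matters for the group sum).
The 6 free-riders keep 39 each, adding 234. Group total = 234 + 1006.20 = 1240.20.

1240.20 dollars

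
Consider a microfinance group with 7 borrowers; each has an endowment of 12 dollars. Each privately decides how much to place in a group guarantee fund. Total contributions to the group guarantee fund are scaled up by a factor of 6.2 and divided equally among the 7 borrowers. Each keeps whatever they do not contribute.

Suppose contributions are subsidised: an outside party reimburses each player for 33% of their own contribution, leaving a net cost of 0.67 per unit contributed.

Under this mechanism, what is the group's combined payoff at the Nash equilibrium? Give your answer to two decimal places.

548.52 dollars

Under the mechanism each unit contributed yields (6.2/7) / 0.67 = 1.3220 back to its contributor per unit of net cost, which exceeds 1, making full contribution the dominant choice for everyone.
At the Nash equilibrium everyone contributes 12. Group total payoff = 7 × (12 × 0.33 + 6.2 × 12) = 548.52.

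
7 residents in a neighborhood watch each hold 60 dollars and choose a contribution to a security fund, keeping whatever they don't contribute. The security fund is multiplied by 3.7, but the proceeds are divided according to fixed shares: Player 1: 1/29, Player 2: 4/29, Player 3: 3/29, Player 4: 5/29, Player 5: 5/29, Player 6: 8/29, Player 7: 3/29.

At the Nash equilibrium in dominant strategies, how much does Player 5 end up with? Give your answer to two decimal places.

98.28 dollars

For player j, contributing a unit is worthwhile iff 3.7 × (j's share) ≥ 1, i.e. iff j's share is at least 0.2703.
The only share above 0.2703 is Player 6's 8/29, contributing 60; the remaining 6 contribute 0. Total contributed: 60.
Player 5 keeps 60 and receives 3.7 × 60 × 5/29 = 38.28 from the security fund, for a payoff of 98.28.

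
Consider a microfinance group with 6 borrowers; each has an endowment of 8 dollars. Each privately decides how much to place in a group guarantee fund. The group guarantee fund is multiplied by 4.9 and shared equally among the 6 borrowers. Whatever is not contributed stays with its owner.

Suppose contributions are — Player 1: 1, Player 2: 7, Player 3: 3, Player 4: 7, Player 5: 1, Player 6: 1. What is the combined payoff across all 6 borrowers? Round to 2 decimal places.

126.00 dollars

Total contributed: 1 + 7 + 3 + 7 + 1 + 1 = 20; total kept: 6 × 8 − 20 = 28.
The group guarantee fund pays out 4.9 × 20 = 98.00 in aggregate.
Group total = 28 + 98.00 = 126.00.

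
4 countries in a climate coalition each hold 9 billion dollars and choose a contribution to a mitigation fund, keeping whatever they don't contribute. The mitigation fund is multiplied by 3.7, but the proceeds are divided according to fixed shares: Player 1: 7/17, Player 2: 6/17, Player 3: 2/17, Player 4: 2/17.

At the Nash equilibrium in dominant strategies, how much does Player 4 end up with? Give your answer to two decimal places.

A player with share s gets back 3.7·s per unit contributed, so full contribution is dominant for anyone with s > 1/3.7 = 0.2703 and zero contribution is dominant for anyone below.
Player 1 and Player 2 clear that bar, contributing 9 each; the remaining 2 contribute 0. Total contributed: 18.
Player 4 keeps 9 and receives 3.7 × 18 × 2/17 = 7.84 from the mitigation fund, for a payoff of 16.84.

16.84 billion dollars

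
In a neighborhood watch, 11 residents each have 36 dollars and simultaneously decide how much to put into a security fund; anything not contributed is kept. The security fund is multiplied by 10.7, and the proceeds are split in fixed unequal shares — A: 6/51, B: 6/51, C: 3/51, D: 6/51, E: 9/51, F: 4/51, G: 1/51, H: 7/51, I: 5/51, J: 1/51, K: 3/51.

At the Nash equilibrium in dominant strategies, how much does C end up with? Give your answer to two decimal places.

171.95 dollars

Each unit j contributes comes back to j as 10.7 × (j's share), so j prefers to contribute only if that share exceeds 1/10.7 = 0.0935; otherwise keeping the unit dominates.
The shares above 0.0935 belong to A, B, D, E, H and I, contributing 36 each; the remaining 5 contribute 0. Total contributed: 216.
C keeps 36 and receives 10.7 × 216 × 3/51 = 135.95 from the security fund, for a payoff of 171.95.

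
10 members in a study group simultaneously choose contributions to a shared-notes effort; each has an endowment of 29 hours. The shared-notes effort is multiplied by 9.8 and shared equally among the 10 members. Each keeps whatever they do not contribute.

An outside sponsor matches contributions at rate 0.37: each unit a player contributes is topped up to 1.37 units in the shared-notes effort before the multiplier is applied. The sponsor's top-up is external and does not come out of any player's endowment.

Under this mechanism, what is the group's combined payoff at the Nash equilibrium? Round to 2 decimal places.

3893.54 hours

Under the mechanism each unit contributed yields 9.8 × 1.37 / 10 = 1.3426 back to its contributor per unit of net cost, which exceeds 1, making full contribution the dominant choice for everyone.
At the Nash equilibrium everyone contributes 29. Group total payoff = 9.8 × 1.37 × 290 = 3893.54.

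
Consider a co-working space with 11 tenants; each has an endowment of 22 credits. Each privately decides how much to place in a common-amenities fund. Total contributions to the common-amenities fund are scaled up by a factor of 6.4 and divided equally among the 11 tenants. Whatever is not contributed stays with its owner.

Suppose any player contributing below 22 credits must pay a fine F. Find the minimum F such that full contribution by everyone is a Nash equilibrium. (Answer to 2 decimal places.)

9.20 credits

Given the others contribute fully, the best deviation is to contribute 0 (any partial contribution still incurs the fine and gives up units whose private return 0.5818 is below 1).
Deviating from 22 to 0 saves 22 credits but forfeits the deviator's share of the drop in the common-amenities fund: 6.4/11 × 22 = 12.80.
So the deviation gain is 22 − 12.80 = 9.20, and the fine must be at least 9.20 credits to wipe it out.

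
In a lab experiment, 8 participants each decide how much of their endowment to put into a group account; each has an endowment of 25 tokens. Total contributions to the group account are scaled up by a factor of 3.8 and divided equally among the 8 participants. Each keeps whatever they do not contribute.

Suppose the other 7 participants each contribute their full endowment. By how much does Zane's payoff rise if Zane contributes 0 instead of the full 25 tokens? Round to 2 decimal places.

Switching from a contribution of 25 to 0 lets Zane keep an extra 25 tokens, but lowers the group account by 25, which costs Zane their own share of that drop: 3.8/8 × 25 = 11.87.
Net gain = 25 − 11.87 = 13.13. The private return per contributed unit (0.4750) is below 1, so free-riding is indeed the best response regardless of what the others do.

13.13 tokens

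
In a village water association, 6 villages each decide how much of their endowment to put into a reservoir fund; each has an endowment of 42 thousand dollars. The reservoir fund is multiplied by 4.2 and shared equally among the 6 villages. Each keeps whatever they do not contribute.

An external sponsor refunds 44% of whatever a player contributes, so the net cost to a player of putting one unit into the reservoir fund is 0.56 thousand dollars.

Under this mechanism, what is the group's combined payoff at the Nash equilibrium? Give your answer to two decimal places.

With the mechanism, a contributed unit returns (4.2/6) / 0.56 = 1.2500 per unit of net cost to the contributor — now above 1 — so contributing fully is weakly dominant for every player.
So the Nash equilibrium is full contribution by all 6; the group earns 6 × (42 × 0.44 + 4.2 × 42) = 1169.28.

1169.28 thousand dollars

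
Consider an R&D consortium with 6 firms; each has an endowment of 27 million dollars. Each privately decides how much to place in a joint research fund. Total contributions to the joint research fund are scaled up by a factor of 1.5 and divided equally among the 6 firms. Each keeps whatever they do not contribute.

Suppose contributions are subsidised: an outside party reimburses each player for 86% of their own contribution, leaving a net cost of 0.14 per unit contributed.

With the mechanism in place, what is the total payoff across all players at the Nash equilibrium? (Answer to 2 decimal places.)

The effective private return per unit is now (1.5/6) / 0.14 = 1.7857 > 1, so every player's dominant strategy flips to full contribution.
So the Nash equilibrium is full contribution by all 6; the group earns 6 × (27 × 0.86 + 1.5 × 27) = 382.32.

382.32 million dollars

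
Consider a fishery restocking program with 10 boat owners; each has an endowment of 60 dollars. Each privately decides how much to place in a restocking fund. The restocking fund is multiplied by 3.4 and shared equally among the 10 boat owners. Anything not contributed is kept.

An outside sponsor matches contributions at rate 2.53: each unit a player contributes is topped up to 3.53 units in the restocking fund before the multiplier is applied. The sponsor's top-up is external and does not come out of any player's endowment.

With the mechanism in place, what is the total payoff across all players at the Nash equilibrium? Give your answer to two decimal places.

7201.20 dollars

With the mechanism, a contributed unit returns 3.4 × 3.53 / 10 = 1.2002 per unit of net cost to the contributor — now above 1 — so contributing fully is weakly dominant for every player.
At the Nash equilibrium everyone contributes 60. Group total payoff = 3.4 × 3.53 × 600 = 7201.20.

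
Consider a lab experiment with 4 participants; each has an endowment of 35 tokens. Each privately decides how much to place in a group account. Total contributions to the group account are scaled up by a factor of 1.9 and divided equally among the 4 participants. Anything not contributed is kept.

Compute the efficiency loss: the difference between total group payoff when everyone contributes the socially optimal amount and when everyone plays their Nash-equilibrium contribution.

126.00 tokens

Each contributed unit returns 1.9/4 = 0.4750 to its contributor — below 1 — so contributing 0 is dominant for every player. At the Nash equilibrium everyone keeps their 35, and the group total is 4 × 35 = 140.
Each contributed unit returns 1.900 to the group as a whole (0.4750 to each of 4 players), which exceeds 1, so the social optimum is full contribution: group total = 1.900 × 140 = 266.00.
Efficiency loss = 266.00 − 140 = 126.00.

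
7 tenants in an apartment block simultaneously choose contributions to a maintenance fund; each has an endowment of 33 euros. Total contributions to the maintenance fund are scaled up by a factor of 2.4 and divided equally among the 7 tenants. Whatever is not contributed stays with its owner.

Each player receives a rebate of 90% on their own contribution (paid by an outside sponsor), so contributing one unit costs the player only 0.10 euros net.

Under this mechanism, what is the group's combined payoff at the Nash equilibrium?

With the mechanism, a contributed unit returns (2.4/7) / 0.10 = 3.4286 per unit of net cost to the contributor — now above 1 — so contributing fully is weakly dominant for every player.
So the Nash equilibrium is full contribution by all 7; the group earns 7 × (33 × 0.90 + 2.4 × 33) = 762.30.

762.30 euros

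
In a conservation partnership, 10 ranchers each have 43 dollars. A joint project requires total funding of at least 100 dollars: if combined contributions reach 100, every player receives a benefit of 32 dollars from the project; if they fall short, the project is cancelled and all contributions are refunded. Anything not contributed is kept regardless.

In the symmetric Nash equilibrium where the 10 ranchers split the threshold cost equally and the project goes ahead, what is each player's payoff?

65 dollars

Equal share of the threshold: 100/10 = 10.
At this profile no one gains by cutting their contribution: any cut drops the total below 100, the project is cancelled, contributions are refunded, and the deviator ends with 43, which is less than 43 − 10 + 32 = 65. Contributing more than 10 just wastes the excess. So contributing exactly 10 is a best response.
Each player's payoff: 43 − 10 + 32 = 65.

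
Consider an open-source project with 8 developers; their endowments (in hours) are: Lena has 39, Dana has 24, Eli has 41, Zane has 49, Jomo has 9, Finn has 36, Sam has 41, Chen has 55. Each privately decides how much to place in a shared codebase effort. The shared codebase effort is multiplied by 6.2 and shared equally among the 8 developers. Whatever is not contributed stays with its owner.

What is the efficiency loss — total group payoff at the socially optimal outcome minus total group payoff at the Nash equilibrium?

The private return per contributed unit is 6.2/8 = 0.7750 < 1 for every player regardless of endowment, so the Nash equilibrium is zero contribution and the group total is Σ E_j = 39 + 24 + 41 + 49 + 9 + 36 + 41 + 55 = 294.
Each contributed unit returns 6.200 to the group, so the social optimum is full contribution by everyone: group total = 6.200 × 294 = 1822.80.
Efficiency loss = (6.200 − 1) × 294 = 1528.80.

1528.80 hours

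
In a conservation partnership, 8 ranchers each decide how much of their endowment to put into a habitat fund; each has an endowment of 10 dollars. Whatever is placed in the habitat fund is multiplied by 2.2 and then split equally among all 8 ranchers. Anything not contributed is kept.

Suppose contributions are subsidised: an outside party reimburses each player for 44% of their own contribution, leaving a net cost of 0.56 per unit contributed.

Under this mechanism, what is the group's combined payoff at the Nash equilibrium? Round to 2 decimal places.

80.00 dollars

With the mechanism, a contributed unit returns (2.2/8) / 0.56 = 0.4911 per unit of net cost — still below 1 — so contributing 0 remains dominant for every player.
Everyone keeps their endowment and the group total is 8 × 10 = 80.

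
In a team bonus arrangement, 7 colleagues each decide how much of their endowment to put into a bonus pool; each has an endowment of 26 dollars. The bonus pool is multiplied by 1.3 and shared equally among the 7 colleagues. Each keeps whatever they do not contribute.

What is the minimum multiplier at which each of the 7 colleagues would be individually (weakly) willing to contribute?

A contributed unit returns (multiplier)/7 to its contributor.
This reaches 1 exactly when the multiplier is 7.

7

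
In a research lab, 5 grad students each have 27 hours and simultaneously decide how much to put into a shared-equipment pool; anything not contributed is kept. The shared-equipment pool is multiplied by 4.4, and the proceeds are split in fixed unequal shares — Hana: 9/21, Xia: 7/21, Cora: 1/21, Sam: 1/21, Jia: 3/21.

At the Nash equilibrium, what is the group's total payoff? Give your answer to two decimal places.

Each unit j contributes comes back to j as 4.4 × (j's share), so j prefers to contribute only if that share exceeds 1/4.4 = 0.2273; otherwise keeping the unit dominates.
The shares above 0.2273 belong to Hana and Xia, contributing 27 each; the remaining 3 contribute 0. Total contributed: 54.
The shared-equipment pool pays out 4.4 × 54 = 237.60 in total (split across the unequal shares, but the aggregate is all that matters for the group sum).
The 3 free-riders keep 27 each, adding 81. Group total = 81 + 237.60 = 318.60.

318.60 hours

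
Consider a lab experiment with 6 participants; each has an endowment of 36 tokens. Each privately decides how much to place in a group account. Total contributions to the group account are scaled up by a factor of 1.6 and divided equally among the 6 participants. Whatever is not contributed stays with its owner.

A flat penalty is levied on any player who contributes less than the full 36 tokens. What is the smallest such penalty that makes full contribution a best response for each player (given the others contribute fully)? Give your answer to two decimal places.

26.40 tokens

Given the others contribute fully, the best deviation is to contribute 0 (any partial contribution still incurs the fine and gives up units whose private return 0.2667 is below 1).
Deviating from 36 to 0 saves 36 tokens but forfeits the deviator's share of the drop in the group account: 1.6/6 × 36 = 9.60.
So the deviation gain is 36 − 9.60 = 26.40, and the fine must be at least 26.40 tokens to wipe it out.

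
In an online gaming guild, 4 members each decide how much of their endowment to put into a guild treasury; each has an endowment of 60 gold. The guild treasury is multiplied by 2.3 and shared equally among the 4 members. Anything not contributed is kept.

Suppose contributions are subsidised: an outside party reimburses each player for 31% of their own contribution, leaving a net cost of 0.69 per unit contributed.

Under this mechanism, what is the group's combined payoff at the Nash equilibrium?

240.00 gold

The effective private return is (2.3/4) / 0.69 = 0.8333, which is still under 1, so the mechanism doesn't change anyone's dominant strategy: zero contribution.
Everyone keeps their endowment and the group total is 4 × 60 = 240.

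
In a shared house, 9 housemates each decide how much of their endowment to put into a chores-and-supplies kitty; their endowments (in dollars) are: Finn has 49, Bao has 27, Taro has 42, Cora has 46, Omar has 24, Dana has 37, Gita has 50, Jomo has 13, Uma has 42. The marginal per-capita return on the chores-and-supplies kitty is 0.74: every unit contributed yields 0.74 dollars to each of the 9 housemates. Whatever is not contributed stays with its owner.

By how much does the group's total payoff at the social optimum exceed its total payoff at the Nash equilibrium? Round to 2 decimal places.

The private return per contributed unit is 0.74 < 1 for everyone, so the Nash equilibrium is zero contribution and the group total is Σ E_j = 49 + 27 + 42 + 46 + 24 + 37 + 50 + 13 + 42 = 330.
Each contributed unit returns 6.660 to the group, so the social optimum is full contribution by everyone: group total = 6.660 × 330 = 2197.80.
Efficiency loss = (6.660 − 1) × 330 = 1867.80.

1867.80 dollars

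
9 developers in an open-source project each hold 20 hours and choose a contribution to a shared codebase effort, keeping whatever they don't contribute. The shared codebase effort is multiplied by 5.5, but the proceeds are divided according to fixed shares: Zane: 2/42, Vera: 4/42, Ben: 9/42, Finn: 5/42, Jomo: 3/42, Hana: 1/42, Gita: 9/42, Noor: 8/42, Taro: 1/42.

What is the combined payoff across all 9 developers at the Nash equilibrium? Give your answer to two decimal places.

Each unit j contributes comes back to j as 5.5 × (j's share), so j prefers to contribute only if that share exceeds 1/5.5 = 0.1818; otherwise keeping the unit dominates.
The shares above 0.1818 belong to Ben, Gita and Noor, contributing 20 each; the remaining 6 contribute 0. Total contributed: 60.
The shared codebase effort pays out 5.5 × 60 = 330.00 in total (split across the unequal shares, but the aggregate is all that matters for the group sum).
The 6 free-riders keep 20 each, adding 120. Group total = 120 + 330.00 = 450.00.

450.00 hours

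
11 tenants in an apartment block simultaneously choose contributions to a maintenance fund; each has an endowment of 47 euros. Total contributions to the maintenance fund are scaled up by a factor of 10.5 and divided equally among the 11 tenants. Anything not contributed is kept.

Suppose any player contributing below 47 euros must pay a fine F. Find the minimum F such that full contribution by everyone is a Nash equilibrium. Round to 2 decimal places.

Given the others contribute fully, the best deviation is to contribute 0 (any partial contribution still incurs the fine and gives up units whose private return 0.9545 is below 1).
Deviating from 47 to 0 saves 47 euros but forfeits the deviator's share of the drop in the maintenance fund: 10.5/11 × 47 = 44.86.
So the deviation gain is 47 − 44.86 = 2.14, and the fine must be at least 2.14 euros to wipe it out.

2.14 euros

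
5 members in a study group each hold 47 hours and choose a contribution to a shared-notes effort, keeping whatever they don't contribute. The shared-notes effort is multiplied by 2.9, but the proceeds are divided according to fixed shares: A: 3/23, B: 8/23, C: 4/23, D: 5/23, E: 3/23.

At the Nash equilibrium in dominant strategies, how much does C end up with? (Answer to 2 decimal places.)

70.70 hours

A player with share s gets back 2.9·s per unit contributed, so full contribution is dominant for anyone with s > 1/2.9 = 0.3448 and zero contribution is dominant for anyone below.
Only B (8/23) clears that bar, contributing 47; the remaining 4 contribute 0. Total contributed: 47.
C keeps 47 and receives 2.9 × 47 × 4/23 = 23.70 from the shared-notes effort, for a payoff of 70.70.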